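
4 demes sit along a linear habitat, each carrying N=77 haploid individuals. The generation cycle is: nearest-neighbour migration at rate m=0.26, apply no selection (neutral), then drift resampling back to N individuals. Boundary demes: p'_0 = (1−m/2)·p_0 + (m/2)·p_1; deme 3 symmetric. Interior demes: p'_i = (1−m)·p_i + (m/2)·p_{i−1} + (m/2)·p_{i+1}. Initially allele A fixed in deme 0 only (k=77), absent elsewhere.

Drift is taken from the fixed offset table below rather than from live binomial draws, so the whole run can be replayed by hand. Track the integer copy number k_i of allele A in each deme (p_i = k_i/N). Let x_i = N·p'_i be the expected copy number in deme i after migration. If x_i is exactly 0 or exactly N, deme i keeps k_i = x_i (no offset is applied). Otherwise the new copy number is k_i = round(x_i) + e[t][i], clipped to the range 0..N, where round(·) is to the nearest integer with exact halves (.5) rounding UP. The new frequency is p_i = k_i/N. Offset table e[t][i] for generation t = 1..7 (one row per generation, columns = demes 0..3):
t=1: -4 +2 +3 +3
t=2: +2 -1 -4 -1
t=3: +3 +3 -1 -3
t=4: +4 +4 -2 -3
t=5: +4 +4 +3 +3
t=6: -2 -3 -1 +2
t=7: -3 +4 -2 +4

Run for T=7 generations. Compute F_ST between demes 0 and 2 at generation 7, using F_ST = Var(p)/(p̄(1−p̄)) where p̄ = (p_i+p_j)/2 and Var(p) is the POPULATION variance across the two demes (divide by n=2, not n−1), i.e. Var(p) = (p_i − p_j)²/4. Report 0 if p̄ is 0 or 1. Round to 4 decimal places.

0.2400

t=0: k=[77 0 0 0]
t=1: x=[66.9900 10.0100 0.0000 0.0000] k=[63 12 0 0]
t=2: x=[56.3700 17.0700 1.5600 0.0000] k=[58 16 0 0]
t=3: x=[52.5400 19.3800 2.0800 0.0000] k=[56 22 1 0]
t=4: x=[51.5800 23.6900 3.6000 0.1300] k=[56 28 2 0]
t=5: x=[52.3600 28.2600 5.1200 0.2600] k=[56 32 8 3]
t=6: x=[52.8800 32.0000 10.4700 3.6500] k=[51 29 9 6]
t=7: x=[48.1400 29.2600 11.2100 6.3900] k=[45 33 9 10]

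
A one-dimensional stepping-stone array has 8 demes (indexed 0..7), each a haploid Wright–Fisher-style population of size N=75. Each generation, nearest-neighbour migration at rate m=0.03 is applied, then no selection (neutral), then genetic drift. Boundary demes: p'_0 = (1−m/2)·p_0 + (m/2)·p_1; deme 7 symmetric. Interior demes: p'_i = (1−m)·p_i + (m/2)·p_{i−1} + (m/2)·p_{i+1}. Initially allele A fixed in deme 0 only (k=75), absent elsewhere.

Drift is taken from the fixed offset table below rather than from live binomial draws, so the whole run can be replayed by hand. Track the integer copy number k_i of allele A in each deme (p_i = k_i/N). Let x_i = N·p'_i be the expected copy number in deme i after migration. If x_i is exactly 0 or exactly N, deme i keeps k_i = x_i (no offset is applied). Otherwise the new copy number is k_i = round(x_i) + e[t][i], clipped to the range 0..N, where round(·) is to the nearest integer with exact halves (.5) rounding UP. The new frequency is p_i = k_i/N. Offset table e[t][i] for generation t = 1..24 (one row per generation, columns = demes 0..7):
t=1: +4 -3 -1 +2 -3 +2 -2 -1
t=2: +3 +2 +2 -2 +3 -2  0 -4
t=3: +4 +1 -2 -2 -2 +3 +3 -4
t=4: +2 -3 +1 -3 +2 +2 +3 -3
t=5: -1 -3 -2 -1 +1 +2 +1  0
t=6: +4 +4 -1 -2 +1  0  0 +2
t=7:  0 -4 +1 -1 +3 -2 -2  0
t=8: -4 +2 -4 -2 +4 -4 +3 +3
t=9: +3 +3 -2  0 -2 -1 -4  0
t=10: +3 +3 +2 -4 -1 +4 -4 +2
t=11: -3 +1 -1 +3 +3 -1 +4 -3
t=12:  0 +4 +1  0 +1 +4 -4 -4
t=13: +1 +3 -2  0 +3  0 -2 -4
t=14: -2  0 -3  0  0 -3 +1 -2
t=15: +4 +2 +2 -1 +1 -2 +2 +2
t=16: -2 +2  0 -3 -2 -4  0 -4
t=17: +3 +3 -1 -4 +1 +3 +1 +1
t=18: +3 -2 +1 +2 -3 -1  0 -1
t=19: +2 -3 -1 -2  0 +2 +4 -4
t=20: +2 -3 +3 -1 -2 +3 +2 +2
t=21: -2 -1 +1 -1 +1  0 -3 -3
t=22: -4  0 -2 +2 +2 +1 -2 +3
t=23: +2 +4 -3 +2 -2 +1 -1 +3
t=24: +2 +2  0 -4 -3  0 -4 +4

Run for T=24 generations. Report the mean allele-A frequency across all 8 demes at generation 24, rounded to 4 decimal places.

0.1867

t=0: k=[75 0 0 0 0 0 0 0]
t=1: x=[73.8750 1.1250 0.0000 0.0000 0.0000 0.0000 0.0000 0.0000] k=[75 0 0 0 0 0 0 0]
t=2: x=[73.8750 1.1250 0.0000 0.0000 0.0000 0.0000 0.0000 0.0000] k=[75 3 0 0 0 0 0 0]
t=3: x=[73.9200 4.0350 0.0450 0.0000 0.0000 0.0000 0.0000 0.0000] k=[75 5 0 0 0 0 0 0]
t=4: x=[73.9500 5.9750 0.0750 0.0000 0.0000 0.0000 0.0000 0.0000] k=[75 3 1 0 0 0 0 0]
t=5: x=[73.9200 4.0500 1.0150 0.0150 0.0000 0.0000 0.0000 0.0000] k=[73 1 0 0 0 0 0 0]
t=6: x=[71.9200 2.0650 0.0150 0.0000 0.0000 0.0000 0.0000 0.0000] k=[75 6 0 0 0 0 0 0]
t=7: x=[73.9650 6.9450 0.0900 0.0000 0.0000 0.0000 0.0000 0.0000] k=[74 3 1 0 0 0 0 0]
t=8: x=[72.9350 4.0350 1.0150 0.0150 0.0000 0.0000 0.0000 0.0000] k=[69 6 0 0 0 0 0 0]
t=9: x=[68.0550 6.8550 0.0900 0.0000 0.0000 0.0000 0.0000 0.0000] k=[71 10 0 0 0 0 0 0]
t=10: x=[70.0850 10.7650 0.1500 0.0000 0.0000 0.0000 0.0000 0.0000] k=[73 14 2 0 0 0 0 0]
t=11: x=[72.1150 14.7050 2.1500 0.0300 0.0000 0.0000 0.0000 0.0000] k=[69 16 1 3 0 0 0 0]
t=12: x=[68.2050 16.5700 1.2550 2.9250 0.0450 0.0000 0.0000 0.0000] k=[68 21 2 3 1 0 0 0]
t=13: x=[67.2950 21.4200 2.3000 2.9550 1.0150 0.0150 0.0000 0.0000] k=[68 24 0 3 4 0 0 0]
t=14: x=[67.3400 24.3000 0.4050 2.9700 3.9250 0.0600 0.0000 0.0000] k=[65 24 0 3 4 0 0 0]
t=15: x=[64.3850 24.2550 0.4050 2.9700 3.9250 0.0600 0.0000 0.0000] k=[68 26 2 2 5 0 0 0]
t=16: x=[67.3700 26.2700 2.3600 2.0450 4.8800 0.0750 0.0000 0.0000] k=[65 28 2 0 3 0 0 0]
t=17: x=[64.4450 28.1650 2.3600 0.0750 2.9100 0.0450 0.0000 0.0000] k=[67 31 1 0 4 3 0 0]
t=18: x=[66.4600 31.0900 1.4350 0.0750 3.9250 2.9700 0.0450 0.0000] k=[69 29 2 2 1 2 0 0]
t=19: x=[68.4000 29.1950 2.4050 1.9850 1.0300 1.9550 0.0300 0.0000] k=[70 26 1 0 1 4 4 0]
t=20: x=[69.3400 26.2850 1.3600 0.0300 1.0300 3.9550 3.9400 0.0600] k=[71 23 4 0 0 7 6 2]
t=21: x=[70.2800 23.4350 4.2250 0.0600 0.1050 6.8800 5.9550 2.0600] k=[68 22 5 0 1 7 3 0]
t=22: x=[67.3100 22.4350 5.1800 0.0900 1.0750 6.8500 3.0150 0.0450] k=[63 22 3 2 3 8 1 3]
t=23: x=[62.3850 22.3300 3.2700 2.0300 3.0600 7.8200 1.1350 2.9700] k=[64 26 0 4 1 9 0 6]
t=24: x=[63.4300 26.1800 0.4500 3.8950 1.1650 8.7450 0.2250 5.9100] k=[65 28 0 0 0 9 0 10]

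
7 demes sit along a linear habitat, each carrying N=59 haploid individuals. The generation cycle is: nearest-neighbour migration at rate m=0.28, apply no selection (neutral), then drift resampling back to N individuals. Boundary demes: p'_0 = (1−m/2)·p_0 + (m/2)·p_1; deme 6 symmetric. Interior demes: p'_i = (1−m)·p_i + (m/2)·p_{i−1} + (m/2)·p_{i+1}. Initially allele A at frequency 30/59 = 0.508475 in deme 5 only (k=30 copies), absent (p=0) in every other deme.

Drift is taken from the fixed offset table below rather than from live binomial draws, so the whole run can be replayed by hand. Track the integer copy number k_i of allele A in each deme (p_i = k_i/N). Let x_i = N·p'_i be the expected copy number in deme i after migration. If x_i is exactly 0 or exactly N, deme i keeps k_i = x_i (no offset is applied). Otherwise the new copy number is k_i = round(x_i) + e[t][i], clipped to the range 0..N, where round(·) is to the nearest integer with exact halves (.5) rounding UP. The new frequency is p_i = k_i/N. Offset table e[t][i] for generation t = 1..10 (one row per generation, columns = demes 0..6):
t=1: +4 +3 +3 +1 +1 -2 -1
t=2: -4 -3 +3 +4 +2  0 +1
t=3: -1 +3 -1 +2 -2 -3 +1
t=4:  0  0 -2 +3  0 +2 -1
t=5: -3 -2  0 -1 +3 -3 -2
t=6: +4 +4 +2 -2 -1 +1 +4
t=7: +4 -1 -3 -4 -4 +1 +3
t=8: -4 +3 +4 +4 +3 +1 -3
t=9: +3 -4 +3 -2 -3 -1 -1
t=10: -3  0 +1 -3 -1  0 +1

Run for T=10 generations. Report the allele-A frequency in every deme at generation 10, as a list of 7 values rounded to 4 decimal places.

t=0: k=[0 0 0 0 0 30 0]
t=1: x=[0.0000 0.0000 0.0000 0.0000 4.2000 21.6000 4.2000] k=[0 0 0 0 5 20 3]
t=2: x=[0.0000 0.0000 0.0000 0.7000 6.4000 15.5200 5.3800] k=[0 0 0 5 8 16 6]
t=3: x=[0.0000 0.0000 0.7000 4.7200 8.7000 13.4800 7.4000] k=[0 0 0 7 7 10 8]
t=4: x=[0.0000 0.0000 0.9800 6.0200 7.4200 9.3000 8.2800] k=[0 0 0 9 7 11 7]
t=5: x=[0.0000 0.0000 1.2600 7.4600 7.8400 9.8800 7.5600] k=[0 0 1 6 11 7 6]
t=6: x=[0.0000 0.1400 1.5600 6.0000 9.7400 7.4200 6.1400] k=[0 4 4 4 9 8 10]
t=7: x=[0.5600 3.4400 4.0000 4.7000 8.1600 8.4200 9.7200] k=[5 2 1 1 4 9 13]
t=8: x=[4.5800 2.2800 1.1400 1.4200 4.2800 8.8600 12.4400] k=[1 5 5 5 7 10 9]
t=9: x=[1.5600 4.4400 5.0000 5.2800 7.1400 9.4400 9.1400] k=[5 0 8 3 4 8 8]
t=10: x=[4.3000 1.8200 6.1800 3.8400 4.4200 7.4400 8.0000] k=[1 2 7 1 3 7 9]

[0.0169, 0.0339, 0.1186, 0.0169, 0.0508, 0.1186, 0.1525]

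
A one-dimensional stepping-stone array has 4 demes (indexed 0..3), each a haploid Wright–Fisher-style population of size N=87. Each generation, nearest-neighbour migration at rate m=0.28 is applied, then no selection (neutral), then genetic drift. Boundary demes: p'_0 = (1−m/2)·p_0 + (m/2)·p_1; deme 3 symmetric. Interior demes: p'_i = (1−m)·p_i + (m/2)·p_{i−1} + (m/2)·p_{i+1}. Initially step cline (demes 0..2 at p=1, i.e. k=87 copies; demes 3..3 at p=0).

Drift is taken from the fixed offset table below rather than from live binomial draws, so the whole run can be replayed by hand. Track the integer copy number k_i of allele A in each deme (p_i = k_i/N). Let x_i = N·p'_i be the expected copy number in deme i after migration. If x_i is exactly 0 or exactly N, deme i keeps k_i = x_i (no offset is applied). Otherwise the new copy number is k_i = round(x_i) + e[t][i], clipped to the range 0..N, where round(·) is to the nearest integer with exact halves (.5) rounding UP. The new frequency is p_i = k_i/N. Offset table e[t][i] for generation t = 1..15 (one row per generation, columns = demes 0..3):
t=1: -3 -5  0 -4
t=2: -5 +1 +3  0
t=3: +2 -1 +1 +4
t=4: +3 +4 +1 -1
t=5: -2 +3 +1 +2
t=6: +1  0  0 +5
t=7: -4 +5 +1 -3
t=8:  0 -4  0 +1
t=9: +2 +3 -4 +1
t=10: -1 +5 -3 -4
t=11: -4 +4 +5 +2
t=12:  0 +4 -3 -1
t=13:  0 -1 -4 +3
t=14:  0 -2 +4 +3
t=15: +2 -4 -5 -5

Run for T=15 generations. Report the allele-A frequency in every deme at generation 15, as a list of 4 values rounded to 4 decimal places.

t=0: k=[87 87 87 0]
t=1: x=[87.0000 87.0000 74.8200 12.1800] k=[87 87 75 8]
t=2: x=[87.0000 85.3200 67.3000 17.3800] k=[87 86 70 17]
t=3: x=[86.8600 83.9000 64.8200 24.4200] k=[87 83 66 28]
t=4: x=[86.4400 81.1800 63.0600 33.3200] k=[87 85 64 32]
t=5: x=[86.7200 82.3400 62.4600 36.4800] k=[85 85 63 38]
t=6: x=[85.0000 81.9200 62.5800 41.5000] k=[86 82 63 47]
t=7: x=[85.4400 79.9000 63.4200 49.2400] k=[81 85 64 46]
t=8: x=[81.5600 81.5000 64.4200 48.5200] k=[82 78 64 50]
t=9: x=[81.4400 76.6000 64.0000 51.9600] k=[83 80 60 53]
t=10: x=[82.5800 77.6200 61.8200 53.9800] k=[82 83 59 50]
t=11: x=[82.1400 79.5000 61.1000 51.2600] k=[78 84 66 53]
t=12: x=[78.8400 80.6400 66.7000 54.8200] k=[79 85 64 54]
t=13: x=[79.8400 81.2200 65.5400 55.4000] k=[80 80 62 58]
t=14: x=[80.0000 77.4800 63.9600 58.5600] k=[80 75 68 62]
t=15: x=[79.3000 74.7200 68.1400 62.8400] k=[81 71 63 58]

[0.9310, 0.8161, 0.7241, 0.6667]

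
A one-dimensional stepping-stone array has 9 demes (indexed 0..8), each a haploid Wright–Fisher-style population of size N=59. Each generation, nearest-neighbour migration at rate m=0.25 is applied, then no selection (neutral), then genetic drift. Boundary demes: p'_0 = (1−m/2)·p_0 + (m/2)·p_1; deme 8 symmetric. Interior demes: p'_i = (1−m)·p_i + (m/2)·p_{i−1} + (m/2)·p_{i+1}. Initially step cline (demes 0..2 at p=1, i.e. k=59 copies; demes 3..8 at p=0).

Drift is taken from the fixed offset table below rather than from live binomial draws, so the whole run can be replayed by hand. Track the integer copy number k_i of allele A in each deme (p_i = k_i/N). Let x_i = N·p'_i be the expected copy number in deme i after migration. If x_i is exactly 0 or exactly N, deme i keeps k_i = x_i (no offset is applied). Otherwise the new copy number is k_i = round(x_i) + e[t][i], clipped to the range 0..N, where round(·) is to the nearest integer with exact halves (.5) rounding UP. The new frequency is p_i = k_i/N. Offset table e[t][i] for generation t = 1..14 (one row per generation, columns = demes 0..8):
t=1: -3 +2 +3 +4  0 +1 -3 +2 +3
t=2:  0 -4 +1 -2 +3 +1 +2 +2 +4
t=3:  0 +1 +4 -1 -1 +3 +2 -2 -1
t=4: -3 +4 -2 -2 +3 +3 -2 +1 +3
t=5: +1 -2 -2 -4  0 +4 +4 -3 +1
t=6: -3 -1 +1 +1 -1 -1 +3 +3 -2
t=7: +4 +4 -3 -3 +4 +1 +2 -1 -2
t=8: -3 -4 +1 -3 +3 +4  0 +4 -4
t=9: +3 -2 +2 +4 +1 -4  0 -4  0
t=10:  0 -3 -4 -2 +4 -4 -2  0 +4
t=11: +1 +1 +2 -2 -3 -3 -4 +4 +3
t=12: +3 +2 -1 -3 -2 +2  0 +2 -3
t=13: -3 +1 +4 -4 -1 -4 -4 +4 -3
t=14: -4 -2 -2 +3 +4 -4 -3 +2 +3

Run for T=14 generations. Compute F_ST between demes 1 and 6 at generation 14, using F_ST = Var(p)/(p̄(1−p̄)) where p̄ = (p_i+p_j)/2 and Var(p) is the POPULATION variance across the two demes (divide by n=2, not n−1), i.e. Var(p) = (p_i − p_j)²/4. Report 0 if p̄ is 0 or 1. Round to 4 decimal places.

0.6389

t=0: k=[59 59 59 0 0 0 0 0 0]
t=1: x=[59.0000 59.0000 51.6250 7.3750 0.0000 0.0000 0.0000 0.0000 0.0000] k=[59 59 55 11 0 0 0 0 0]
t=2: x=[59.0000 58.5000 50.0000 15.1250 1.3750 0.0000 0.0000 0.0000 0.0000] k=[59 55 51 13 4 0 0 0 0]
t=3: x=[58.5000 55.0000 46.7500 16.6250 4.6250 0.5000 0.0000 0.0000 0.0000] k=[59 56 51 16 4 4 0 0 0]
t=4: x=[58.6250 55.7500 47.2500 18.8750 5.5000 3.5000 0.5000 0.0000 0.0000] k=[56 59 45 17 9 7 0 0 0]
t=5: x=[56.3750 56.8750 43.2500 19.5000 9.7500 6.3750 0.8750 0.0000 0.0000] k=[57 55 41 16 10 10 5 0 0]
t=6: x=[56.7500 53.5000 39.6250 18.3750 10.7500 9.3750 5.0000 0.6250 0.0000] k=[54 53 41 19 10 8 8 4 0]
t=7: x=[53.8750 51.6250 39.7500 20.6250 10.8750 8.2500 7.5000 4.0000 0.5000] k=[58 56 37 18 15 9 10 3 0]
t=8: x=[57.7500 53.8750 37.0000 20.0000 14.6250 9.8750 9.0000 3.5000 0.3750] k=[55 50 38 17 18 14 9 8 0]
t=9: x=[54.3750 49.1250 36.8750 19.7500 17.3750 13.8750 9.5000 7.1250 1.0000] k=[57 47 39 24 18 10 10 3 1]
t=10: x=[55.7500 47.2500 38.1250 25.1250 17.7500 11.0000 9.1250 3.6250 1.2500] k=[56 44 34 23 22 7 7 4 5]
t=11: x=[54.5000 44.2500 33.8750 24.2500 20.2500 8.8750 6.6250 4.5000 4.8750] k=[56 45 36 22 17 6 3 9 8]
t=12: x=[54.6250 45.2500 35.3750 23.1250 16.2500 7.0000 4.1250 8.1250 8.1250] k=[58 47 34 20 14 9 4 10 5]
t=13: x=[56.6250 46.7500 33.8750 21.0000 14.1250 9.0000 5.3750 8.6250 5.6250] k=[54 48 38 17 13 5 1 13 3]
t=14: x=[53.2500 47.5000 36.6250 19.1250 12.5000 5.5000 3.0000 10.2500 4.2500] k=[49 46 35 22 17 2 0 12 7]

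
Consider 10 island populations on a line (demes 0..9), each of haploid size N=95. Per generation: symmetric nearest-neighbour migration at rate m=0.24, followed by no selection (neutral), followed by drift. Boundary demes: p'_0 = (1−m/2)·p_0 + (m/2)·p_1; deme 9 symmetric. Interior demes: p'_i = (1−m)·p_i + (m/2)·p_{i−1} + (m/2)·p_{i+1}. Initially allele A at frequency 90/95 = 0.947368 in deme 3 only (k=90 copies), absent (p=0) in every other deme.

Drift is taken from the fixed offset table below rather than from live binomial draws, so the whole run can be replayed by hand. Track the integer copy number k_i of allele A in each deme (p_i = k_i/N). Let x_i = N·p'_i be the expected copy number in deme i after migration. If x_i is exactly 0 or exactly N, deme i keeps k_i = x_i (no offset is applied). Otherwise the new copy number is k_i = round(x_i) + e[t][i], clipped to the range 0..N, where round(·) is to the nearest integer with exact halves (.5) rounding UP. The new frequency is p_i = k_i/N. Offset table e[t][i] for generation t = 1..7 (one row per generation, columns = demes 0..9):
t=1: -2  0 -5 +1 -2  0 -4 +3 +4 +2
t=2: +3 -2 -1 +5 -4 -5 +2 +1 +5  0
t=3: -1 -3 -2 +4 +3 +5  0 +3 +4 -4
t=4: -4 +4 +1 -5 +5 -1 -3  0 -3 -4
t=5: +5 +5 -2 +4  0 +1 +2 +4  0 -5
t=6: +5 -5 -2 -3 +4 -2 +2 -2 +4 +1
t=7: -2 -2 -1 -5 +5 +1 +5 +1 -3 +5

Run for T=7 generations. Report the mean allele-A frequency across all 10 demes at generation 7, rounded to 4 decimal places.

0.1168

t=0: k=[0 0 0 90 0 0 0 0 0 0]
t=1: x=[0.0000 0.0000 10.8000 68.4000 10.8000 0.0000 0.0000 0.0000 0.0000 0.0000] k=[0 0 6 69 9 0 0 0 0 0]
t=2: x=[0.0000 0.7200 12.8400 54.2400 15.1200 1.0800 0.0000 0.0000 0.0000 0.0000] k=[0 0 12 59 11 0 0 0 0 0]
t=3: x=[0.0000 1.4400 16.2000 47.6000 15.4400 1.3200 0.0000 0.0000 0.0000 0.0000] k=[0 0 14 52 18 6 0 0 0 0]
t=4: x=[0.0000 1.6800 16.8800 43.3600 20.6400 6.7200 0.7200 0.0000 0.0000 0.0000] k=[0 6 18 38 26 6 0 0 0 0]
t=5: x=[0.7200 6.7200 18.9600 34.1600 25.0400 7.6800 0.7200 0.0000 0.0000 0.0000] k=[6 12 17 38 25 9 3 0 0 0]
t=6: x=[6.7200 11.8800 18.9200 33.9200 24.6400 10.2000 3.3600 0.3600 0.0000 0.0000] k=[12 7 17 31 29 8 5 0 0 0]
t=7: x=[11.4000 8.8000 17.4800 29.0800 26.7200 10.1600 4.7600 0.6000 0.0000 0.0000] k=[9 7 16 24 32 11 10 2 0 0]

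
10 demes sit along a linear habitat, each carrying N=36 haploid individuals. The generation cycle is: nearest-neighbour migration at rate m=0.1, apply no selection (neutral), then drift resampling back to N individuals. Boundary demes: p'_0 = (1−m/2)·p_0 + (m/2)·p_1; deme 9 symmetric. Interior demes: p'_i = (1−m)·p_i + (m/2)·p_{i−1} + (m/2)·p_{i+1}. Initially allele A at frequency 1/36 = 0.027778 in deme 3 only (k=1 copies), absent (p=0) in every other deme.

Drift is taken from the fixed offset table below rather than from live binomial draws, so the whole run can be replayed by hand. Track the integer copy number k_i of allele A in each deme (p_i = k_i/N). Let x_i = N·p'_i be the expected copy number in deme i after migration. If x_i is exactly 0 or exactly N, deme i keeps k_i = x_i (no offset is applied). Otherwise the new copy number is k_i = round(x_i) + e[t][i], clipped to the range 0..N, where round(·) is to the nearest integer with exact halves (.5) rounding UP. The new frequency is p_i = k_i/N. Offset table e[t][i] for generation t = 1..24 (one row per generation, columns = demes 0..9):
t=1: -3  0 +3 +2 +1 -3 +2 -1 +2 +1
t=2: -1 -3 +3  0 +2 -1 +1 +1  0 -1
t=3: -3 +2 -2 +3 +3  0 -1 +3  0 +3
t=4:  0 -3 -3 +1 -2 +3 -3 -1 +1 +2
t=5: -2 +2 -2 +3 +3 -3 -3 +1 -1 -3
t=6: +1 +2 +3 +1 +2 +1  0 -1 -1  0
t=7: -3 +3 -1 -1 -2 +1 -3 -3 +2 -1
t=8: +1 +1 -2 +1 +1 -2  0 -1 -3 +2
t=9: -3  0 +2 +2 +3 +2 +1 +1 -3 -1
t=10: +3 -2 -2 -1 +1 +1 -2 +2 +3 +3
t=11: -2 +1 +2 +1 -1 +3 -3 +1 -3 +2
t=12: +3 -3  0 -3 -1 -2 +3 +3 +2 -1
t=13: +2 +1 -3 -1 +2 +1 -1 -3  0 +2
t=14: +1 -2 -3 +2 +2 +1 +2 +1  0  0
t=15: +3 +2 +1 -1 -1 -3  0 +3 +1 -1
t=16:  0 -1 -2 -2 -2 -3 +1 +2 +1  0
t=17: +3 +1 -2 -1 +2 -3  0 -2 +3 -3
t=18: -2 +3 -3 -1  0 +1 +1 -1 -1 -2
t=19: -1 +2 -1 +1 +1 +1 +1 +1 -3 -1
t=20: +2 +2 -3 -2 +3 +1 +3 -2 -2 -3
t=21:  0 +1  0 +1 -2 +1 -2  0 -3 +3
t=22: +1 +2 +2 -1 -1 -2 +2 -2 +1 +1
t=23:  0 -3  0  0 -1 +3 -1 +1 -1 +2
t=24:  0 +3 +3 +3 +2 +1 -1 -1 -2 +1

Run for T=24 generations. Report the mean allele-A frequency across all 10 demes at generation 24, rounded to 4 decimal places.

t=0: k=[0 0 0 1 0 0 0 0 0 0]
t=1: x=[0.0000 0.0000 0.0500 0.9000 0.0500 0.0000 0.0000 0.0000 0.0000 0.0000] k=[0 0 3 3 1 0 0 0 0 0]
t=2: x=[0.0000 0.1500 2.8500 2.9000 1.0500 0.0500 0.0000 0.0000 0.0000 0.0000] k=[0 0 6 3 3 0 0 0 0 0]
t=3: x=[0.0000 0.3000 5.5500 3.1500 2.8500 0.1500 0.0000 0.0000 0.0000 0.0000] k=[0 2 4 6 6 0 0 0 0 0]
t=4: x=[0.1000 2.0000 4.0000 5.9000 5.7000 0.3000 0.0000 0.0000 0.0000 0.0000] k=[0 0 1 7 4 3 0 0 0 0]
t=5: x=[0.0000 0.0500 1.2500 6.5500 4.1000 2.9000 0.1500 0.0000 0.0000 0.0000] k=[0 2 0 10 7 0 0 0 0 0]
t=6: x=[0.1000 1.8000 0.6000 9.3500 6.8000 0.3500 0.0000 0.0000 0.0000 0.0000] k=[1 4 4 10 9 1 0 0 0 0]
t=7: x=[1.1500 3.8500 4.3000 9.6500 8.6500 1.3500 0.0500 0.0000 0.0000 0.0000] k=[0 7 3 9 7 2 0 0 0 0]
t=8: x=[0.3500 6.4500 3.5000 8.6000 6.8500 2.1500 0.1000 0.0000 0.0000 0.0000] k=[1 7 2 10 8 0 0 0 0 0]
t=9: x=[1.3000 6.4500 2.6500 9.5000 7.7000 0.4000 0.0000 0.0000 0.0000 0.0000] k=[0 6 5 12 11 2 0 0 0 0]
t=10: x=[0.3000 5.6500 5.4000 11.6000 10.6000 2.3500 0.1000 0.0000 0.0000 0.0000] k=[3 4 3 11 12 3 0 0 0 0]
t=11: x=[3.0500 3.9000 3.4500 10.6500 11.5000 3.3000 0.1500 0.0000 0.0000 0.0000] k=[1 5 5 12 11 6 0 0 0 0]
t=12: x=[1.2000 4.8000 5.3500 11.6000 10.8000 5.9500 0.3000 0.0000 0.0000 0.0000] k=[4 2 5 9 10 4 3 0 0 0]
t=13: x=[3.9000 2.2500 5.0500 8.8500 9.6500 4.2500 2.9000 0.1500 0.0000 0.0000] k=[6 3 2 8 12 5 2 0 0 0]
t=14: x=[5.8500 3.1000 2.3500 7.9000 11.4500 5.2000 2.0500 0.1000 0.0000 0.0000] k=[7 1 0 10 13 6 4 1 0 0]
t=15: x=[6.7000 1.2500 0.5500 9.6500 12.5000 6.2500 3.9500 1.1000 0.0500 0.0000] k=[10 3 2 9 12 3 4 4 1 0]
t=16: x=[9.6500 3.3000 2.4000 8.8000 11.4000 3.5000 3.9500 3.8500 1.1000 0.0500] k=[10 2 0 7 9 1 5 6 2 0]
t=17: x=[9.6000 2.3000 0.4500 6.7500 8.5000 1.6000 4.8500 5.7500 2.1000 0.1000] k=[13 3 0 6 11 0 5 4 5 0]
t=18: x=[12.5000 3.3500 0.4500 5.9500 10.2000 0.8000 4.7000 4.1000 4.7000 0.2500] k=[11 6 0 5 10 2 6 3 4 0]
t=19: x=[10.7500 5.9500 0.5500 5.0000 9.3500 2.6000 5.6500 3.2000 3.7500 0.2000] k=[10 8 0 6 10 4 7 4 1 0]
t=20: x=[9.9000 7.7000 0.7000 5.9000 9.5000 4.4500 6.7000 4.0000 1.1000 0.0500] k=[12 10 0 4 13 5 10 2 0 0]
t=21: x=[11.9000 9.6000 0.7000 4.2500 12.1500 5.6500 9.3500 2.3000 0.1000 0.0000] k=[12 11 1 5 10 7 7 2 0 0]
t=22: x=[11.9500 10.5500 1.7000 5.0500 9.6000 7.1500 6.7500 2.1500 0.1000 0.0000] k=[13 13 4 4 9 5 9 0 1 0]
t=23: x=[13.0000 12.5500 4.4500 4.2500 8.5500 5.4000 8.3500 0.5000 0.9000 0.0500] k=[13 10 4 4 8 8 7 2 0 2]
t=24: x=[12.8500 9.8500 4.3000 4.2000 7.8000 7.9500 6.8000 2.1500 0.2000 1.9000] k=[13 13 7 7 10 9 6 1 0 3]

0.1917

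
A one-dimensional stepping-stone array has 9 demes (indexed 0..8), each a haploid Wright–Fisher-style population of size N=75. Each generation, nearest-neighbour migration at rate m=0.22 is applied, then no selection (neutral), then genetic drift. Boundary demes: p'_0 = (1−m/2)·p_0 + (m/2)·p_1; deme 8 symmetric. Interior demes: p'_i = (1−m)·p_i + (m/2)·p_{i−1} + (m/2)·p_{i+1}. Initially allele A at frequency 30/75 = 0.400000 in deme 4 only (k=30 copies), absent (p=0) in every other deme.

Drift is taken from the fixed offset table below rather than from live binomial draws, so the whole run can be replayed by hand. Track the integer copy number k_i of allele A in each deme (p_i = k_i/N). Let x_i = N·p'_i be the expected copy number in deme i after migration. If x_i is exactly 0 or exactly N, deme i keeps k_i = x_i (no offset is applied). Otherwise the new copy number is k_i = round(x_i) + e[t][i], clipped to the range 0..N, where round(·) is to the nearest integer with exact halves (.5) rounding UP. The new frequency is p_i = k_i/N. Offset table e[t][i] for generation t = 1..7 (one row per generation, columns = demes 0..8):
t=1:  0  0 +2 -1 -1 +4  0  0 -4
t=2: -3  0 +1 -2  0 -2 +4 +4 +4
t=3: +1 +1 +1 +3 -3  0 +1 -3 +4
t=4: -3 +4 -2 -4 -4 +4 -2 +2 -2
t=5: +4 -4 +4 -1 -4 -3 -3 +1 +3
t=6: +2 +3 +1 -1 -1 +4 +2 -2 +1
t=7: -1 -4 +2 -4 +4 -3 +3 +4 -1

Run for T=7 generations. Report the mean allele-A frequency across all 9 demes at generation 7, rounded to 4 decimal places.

0.0578

t=0: k=[0 0 0 0 30 0 0 0 0]
t=1: x=[0.0000 0.0000 0.0000 3.3000 23.4000 3.3000 0.0000 0.0000 0.0000] k=[0 0 0 2 22 7 0 0 0]
t=2: x=[0.0000 0.0000 0.2200 3.9800 18.1500 7.8800 0.7700 0.0000 0.0000] k=[0 0 1 2 18 6 5 0 0]
t=3: x=[0.0000 0.1100 1.0000 3.6500 14.9200 7.2100 4.5600 0.5500 0.0000] k=[0 1 2 7 12 7 6 0 0]
t=4: x=[0.1100 1.0000 2.4400 7.0000 10.9000 7.4400 5.4500 0.6600 0.0000] k=[0 5 0 3 7 11 3 3 0]
t=5: x=[0.5500 3.9000 0.8800 3.1100 7.0000 9.6800 3.8800 2.6700 0.3300] k=[5 0 5 2 3 7 1 4 3]
t=6: x=[4.4500 1.1000 4.1200 2.4400 3.3300 5.9000 1.9900 3.5600 3.1100] k=[6 4 5 1 2 10 4 2 4]
t=7: x=[5.7800 4.3300 4.4500 1.5500 2.7700 8.4600 4.4400 2.4400 3.7800] k=[5 0 6 0 7 5 7 6 3]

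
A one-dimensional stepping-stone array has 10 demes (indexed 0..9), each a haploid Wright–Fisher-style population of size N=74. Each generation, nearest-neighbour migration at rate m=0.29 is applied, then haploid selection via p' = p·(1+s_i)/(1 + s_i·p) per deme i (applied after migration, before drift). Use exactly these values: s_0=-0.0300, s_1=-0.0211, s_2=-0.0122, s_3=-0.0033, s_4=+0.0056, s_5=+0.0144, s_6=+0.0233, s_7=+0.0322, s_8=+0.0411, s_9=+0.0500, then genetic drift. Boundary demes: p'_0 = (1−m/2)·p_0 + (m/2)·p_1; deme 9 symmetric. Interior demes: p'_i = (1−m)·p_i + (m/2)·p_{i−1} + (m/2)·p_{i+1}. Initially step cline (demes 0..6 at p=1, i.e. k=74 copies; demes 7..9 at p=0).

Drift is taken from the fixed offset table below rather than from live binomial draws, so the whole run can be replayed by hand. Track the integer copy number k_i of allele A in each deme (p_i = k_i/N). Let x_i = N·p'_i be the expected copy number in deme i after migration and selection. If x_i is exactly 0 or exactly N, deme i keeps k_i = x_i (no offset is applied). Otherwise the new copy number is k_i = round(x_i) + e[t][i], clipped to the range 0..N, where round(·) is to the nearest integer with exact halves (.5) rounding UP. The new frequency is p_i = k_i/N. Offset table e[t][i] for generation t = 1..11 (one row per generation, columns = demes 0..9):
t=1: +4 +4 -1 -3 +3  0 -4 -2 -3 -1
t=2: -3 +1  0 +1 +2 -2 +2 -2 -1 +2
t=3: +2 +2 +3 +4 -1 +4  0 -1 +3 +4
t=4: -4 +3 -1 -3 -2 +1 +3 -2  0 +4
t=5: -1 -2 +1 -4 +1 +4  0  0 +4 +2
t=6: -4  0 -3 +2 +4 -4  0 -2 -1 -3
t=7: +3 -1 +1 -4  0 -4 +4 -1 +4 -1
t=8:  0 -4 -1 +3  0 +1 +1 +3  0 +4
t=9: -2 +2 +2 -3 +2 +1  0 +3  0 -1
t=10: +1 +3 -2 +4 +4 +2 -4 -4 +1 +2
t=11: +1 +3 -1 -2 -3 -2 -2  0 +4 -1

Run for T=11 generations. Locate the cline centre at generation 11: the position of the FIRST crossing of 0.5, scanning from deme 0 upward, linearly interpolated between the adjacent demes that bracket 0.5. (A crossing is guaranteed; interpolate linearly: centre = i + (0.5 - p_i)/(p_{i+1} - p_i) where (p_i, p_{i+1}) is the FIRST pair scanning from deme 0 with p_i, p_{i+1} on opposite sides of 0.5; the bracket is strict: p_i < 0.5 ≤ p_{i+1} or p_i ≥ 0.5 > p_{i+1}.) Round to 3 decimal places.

t=0: k=[74 74 74 74 74 74 74 0 0 0]
t=1: x=[74.0000 74.0000 74.0000 74.0000 74.0000 74.0000 63.4796 11.0240 0.0000 0.0000] k=[74 74 74 74 74 74 59 9 0 0]
t=2: x=[74.0000 74.0000 74.0000 74.0000 74.0000 71.8550 54.2602 15.3266 1.3577 0.0000] k=[74 74 74 74 74 70 56 13 0 0]
t=3: x=[74.0000 74.0000 74.0000 74.0000 73.4232 68.6217 52.1513 17.7745 1.9604 0.0000] k=[74 74 74 74 72 73 52 17 5 0]
t=4: x=[74.0000 74.0000 74.0000 73.7090 72.4435 69.8662 50.3422 20.8057 6.2414 0.7609] k=[74 74 74 71 70 71 53 19 6 5]
t=5: x=[74.0000 74.0000 73.5597 71.2814 70.3096 68.3204 51.0463 22.5386 8.0236 5.3835] k=[74 74 74 67 71 72 51 23 12 7]
t=6: x=[74.0000 74.0000 72.9726 68.5784 70.5832 68.8786 50.3571 25.9969 13.3039 8.0691] k=[74 74 70 71 74 65 50 24 12 5]
t=7: x=[74.0000 73.4076 70.6864 71.2814 72.2695 64.2517 48.7892 26.5673 13.1550 6.2902] k=[74 72 72 67 72 60 53 26 17 5]
t=8: x=[73.7011 72.2540 71.2426 68.4330 69.5584 60.8800 50.4712 29.1681 17.0886 7.0449] k=[74 68 70 71 70 62 51 32 17 11]
t=9: x=[73.1034 69.0626 69.8067 70.6996 69.0110 61.7122 50.2133 33.1590 18.8655 12.3643] k=[71 71 72 68 71 63 50 36 19 11]
t=10: x=[70.9111 71.0859 71.2426 68.9996 69.4290 62.4154 50.2282 36.1507 20.9038 12.6640] k=[72 74 69 73 73 64 46 32 22 15]
t=11: x=[72.2384 72.9634 70.2617 72.4149 71.7074 62.8313 46.9763 33.1590 23.0696 16.6357] k=[73 74 69 70 69 61 45 33 27 16]

6.667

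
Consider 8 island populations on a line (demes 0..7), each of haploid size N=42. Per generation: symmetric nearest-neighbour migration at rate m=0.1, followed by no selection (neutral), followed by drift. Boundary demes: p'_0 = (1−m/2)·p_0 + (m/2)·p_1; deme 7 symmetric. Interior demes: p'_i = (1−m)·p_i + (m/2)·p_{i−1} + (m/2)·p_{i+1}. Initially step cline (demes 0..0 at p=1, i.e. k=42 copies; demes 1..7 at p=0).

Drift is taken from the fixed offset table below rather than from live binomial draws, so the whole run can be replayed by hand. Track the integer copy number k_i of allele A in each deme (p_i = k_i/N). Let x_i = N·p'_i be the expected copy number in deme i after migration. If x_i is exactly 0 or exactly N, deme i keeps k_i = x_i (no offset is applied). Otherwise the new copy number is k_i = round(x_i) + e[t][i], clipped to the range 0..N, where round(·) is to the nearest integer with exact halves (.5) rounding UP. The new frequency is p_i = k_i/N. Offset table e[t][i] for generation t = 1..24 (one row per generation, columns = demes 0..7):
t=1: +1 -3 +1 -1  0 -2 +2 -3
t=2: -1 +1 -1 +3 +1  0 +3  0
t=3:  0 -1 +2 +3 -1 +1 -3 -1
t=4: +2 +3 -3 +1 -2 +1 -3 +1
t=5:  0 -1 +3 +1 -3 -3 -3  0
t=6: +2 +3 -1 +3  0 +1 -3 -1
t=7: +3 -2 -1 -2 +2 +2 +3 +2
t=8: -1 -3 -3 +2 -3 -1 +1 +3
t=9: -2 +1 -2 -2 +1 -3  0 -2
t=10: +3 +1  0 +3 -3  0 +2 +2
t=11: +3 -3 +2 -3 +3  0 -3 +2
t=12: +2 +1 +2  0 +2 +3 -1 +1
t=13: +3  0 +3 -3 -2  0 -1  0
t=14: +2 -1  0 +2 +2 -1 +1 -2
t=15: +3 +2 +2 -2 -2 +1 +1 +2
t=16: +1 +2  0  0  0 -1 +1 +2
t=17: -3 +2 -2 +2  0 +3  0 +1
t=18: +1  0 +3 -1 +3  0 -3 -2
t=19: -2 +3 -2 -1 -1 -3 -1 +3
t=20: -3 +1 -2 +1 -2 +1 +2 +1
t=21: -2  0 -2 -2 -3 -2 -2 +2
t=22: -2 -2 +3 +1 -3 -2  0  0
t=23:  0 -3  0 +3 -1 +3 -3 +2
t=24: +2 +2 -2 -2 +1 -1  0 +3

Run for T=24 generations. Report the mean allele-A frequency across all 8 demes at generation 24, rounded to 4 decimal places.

t=0: k=[42 0 0 0 0 0 0 0]
t=1: x=[39.9000 2.1000 0.0000 0.0000 0.0000 0.0000 0.0000 0.0000] k=[41 0 0 0 0 0 0 0]
t=2: x=[38.9500 2.0500 0.0000 0.0000 0.0000 0.0000 0.0000 0.0000] k=[38 3 0 0 0 0 0 0]
t=3: x=[36.2500 4.6000 0.1500 0.0000 0.0000 0.0000 0.0000 0.0000] k=[36 4 2 0 0 0 0 0]
t=4: x=[34.4000 5.5000 2.0000 0.1000 0.0000 0.0000 0.0000 0.0000] k=[36 9 0 1 0 0 0 0]
t=5: x=[34.6500 9.9000 0.5000 0.9000 0.0500 0.0000 0.0000 0.0000] k=[35 9 4 2 0 0 0 0]
t=6: x=[33.7000 10.0500 4.1500 2.0000 0.1000 0.0000 0.0000 0.0000] k=[36 13 3 5 0 0 0 0]
t=7: x=[34.8500 13.6500 3.6000 4.6500 0.2500 0.0000 0.0000 0.0000] k=[38 12 3 3 2 0 0 0]
t=8: x=[36.7000 12.8500 3.4500 2.9500 1.9500 0.1000 0.0000 0.0000] k=[36 10 0 5 0 0 0 0]
t=9: x=[34.7000 10.8000 0.7500 4.5000 0.2500 0.0000 0.0000 0.0000] k=[33 12 0 3 1 0 0 0]
t=10: x=[31.9500 12.4500 0.7500 2.7500 1.0500 0.0500 0.0000 0.0000] k=[35 13 1 6 0 0 0 0]
t=11: x=[33.9000 13.5000 1.8500 5.4500 0.3000 0.0000 0.0000 0.0000] k=[37 11 4 2 3 0 0 0]
t=12: x=[35.7000 11.9500 4.2500 2.1500 2.8000 0.1500 0.0000 0.0000] k=[38 13 6 2 5 3 0 0]
t=13: x=[36.7500 13.9000 6.1500 2.3500 4.7500 2.9500 0.1500 0.0000] k=[40 14 9 0 3 3 0 0]
t=14: x=[38.7000 15.0500 8.8000 0.6000 2.8500 2.8500 0.1500 0.0000] k=[41 14 9 3 5 2 1 0]
t=15: x=[39.6500 15.1000 8.9500 3.4000 4.7500 2.1000 1.0000 0.0500] k=[42 17 11 1 3 3 2 2]
t=16: x=[40.7500 17.9500 10.8000 1.6000 2.9000 2.9500 2.0500 2.0000] k=[42 20 11 2 3 2 3 4]
t=17: x=[40.9000 20.6500 11.0000 2.5000 2.9000 2.1000 3.0000 3.9500] k=[38 23 9 5 3 5 3 5]
t=18: x=[37.2500 23.0500 9.5000 5.1000 3.2000 4.8000 3.2000 4.9000] k=[38 23 13 4 6 5 0 3]
t=19: x=[37.2500 23.2500 13.0500 4.5500 5.8500 4.8000 0.4000 2.8500] k=[35 26 11 4 5 2 0 6]
t=20: x=[34.5500 25.7000 11.4000 4.4000 4.8000 2.0500 0.4000 5.7000] k=[32 27 9 5 3 3 2 7]
t=21: x=[31.7500 26.3500 9.7000 5.1000 3.1000 2.9500 2.3000 6.7500] k=[30 26 8 3 0 1 0 9]
t=22: x=[29.8000 25.3000 8.6500 3.1000 0.2000 0.9000 0.5000 8.5500] k=[28 23 12 4 0 0 1 9]
t=23: x=[27.7500 22.7000 12.1500 4.2000 0.2000 0.0500 1.3500 8.6000] k=[28 20 12 7 0 3 0 11]
t=24: x=[27.6000 20.0000 12.1500 6.9000 0.5000 2.7000 0.7000 10.4500] k=[30 22 10 5 2 2 1 13]

0.2530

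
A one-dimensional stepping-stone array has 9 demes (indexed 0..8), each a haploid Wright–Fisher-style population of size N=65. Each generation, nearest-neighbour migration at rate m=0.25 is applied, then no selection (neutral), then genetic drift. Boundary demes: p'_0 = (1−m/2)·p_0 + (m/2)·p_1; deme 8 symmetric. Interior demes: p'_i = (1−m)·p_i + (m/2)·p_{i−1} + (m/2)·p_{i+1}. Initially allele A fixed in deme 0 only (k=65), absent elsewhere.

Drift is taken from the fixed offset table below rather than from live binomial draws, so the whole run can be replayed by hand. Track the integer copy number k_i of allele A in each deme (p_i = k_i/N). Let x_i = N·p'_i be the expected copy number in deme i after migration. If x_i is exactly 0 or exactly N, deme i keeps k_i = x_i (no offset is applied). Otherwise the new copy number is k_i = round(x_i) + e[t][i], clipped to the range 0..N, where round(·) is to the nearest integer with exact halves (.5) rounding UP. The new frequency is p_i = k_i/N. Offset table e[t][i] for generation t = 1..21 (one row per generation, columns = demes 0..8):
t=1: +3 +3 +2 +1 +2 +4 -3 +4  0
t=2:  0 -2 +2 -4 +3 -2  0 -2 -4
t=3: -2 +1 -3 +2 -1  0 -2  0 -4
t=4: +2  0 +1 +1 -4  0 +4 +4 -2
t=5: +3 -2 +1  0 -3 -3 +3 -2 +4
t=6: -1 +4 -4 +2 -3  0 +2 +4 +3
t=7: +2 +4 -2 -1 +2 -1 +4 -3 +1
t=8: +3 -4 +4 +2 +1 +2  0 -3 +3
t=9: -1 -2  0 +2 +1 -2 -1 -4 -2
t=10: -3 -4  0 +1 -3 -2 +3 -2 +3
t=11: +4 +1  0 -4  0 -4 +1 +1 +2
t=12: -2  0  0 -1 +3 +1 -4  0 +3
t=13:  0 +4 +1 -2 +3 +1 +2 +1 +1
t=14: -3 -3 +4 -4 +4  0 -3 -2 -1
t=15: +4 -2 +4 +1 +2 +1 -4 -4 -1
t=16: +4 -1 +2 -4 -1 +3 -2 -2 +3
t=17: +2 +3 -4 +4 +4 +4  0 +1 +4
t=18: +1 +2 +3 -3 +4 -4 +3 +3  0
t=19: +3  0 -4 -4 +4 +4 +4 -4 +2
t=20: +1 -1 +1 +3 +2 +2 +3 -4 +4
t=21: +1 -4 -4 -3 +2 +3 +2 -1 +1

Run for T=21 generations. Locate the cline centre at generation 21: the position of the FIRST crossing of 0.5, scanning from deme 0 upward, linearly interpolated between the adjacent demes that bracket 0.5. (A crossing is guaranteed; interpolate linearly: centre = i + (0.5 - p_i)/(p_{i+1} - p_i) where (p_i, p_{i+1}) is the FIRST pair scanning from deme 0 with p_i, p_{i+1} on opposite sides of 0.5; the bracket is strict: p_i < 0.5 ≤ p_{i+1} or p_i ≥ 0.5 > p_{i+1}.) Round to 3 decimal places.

0.250

t=0: k=[65 0 0 0 0 0 0 0 0]
t=1: x=[56.8750 8.1250 0.0000 0.0000 0.0000 0.0000 0.0000 0.0000 0.0000] k=[60 11 0 0 0 0 0 0 0]
t=2: x=[53.8750 15.7500 1.3750 0.0000 0.0000 0.0000 0.0000 0.0000 0.0000] k=[54 14 3 0 0 0 0 0 0]
t=3: x=[49.0000 17.6250 4.0000 0.3750 0.0000 0.0000 0.0000 0.0000 0.0000] k=[47 19 1 2 0 0 0 0 0]
t=4: x=[43.5000 20.2500 3.3750 1.6250 0.2500 0.0000 0.0000 0.0000 0.0000] k=[46 20 4 3 0 0 0 0 0]
t=5: x=[42.7500 21.2500 5.8750 2.7500 0.3750 0.0000 0.0000 0.0000 0.0000] k=[46 19 7 3 0 0 0 0 0]
t=6: x=[42.6250 20.8750 8.0000 3.1250 0.3750 0.0000 0.0000 0.0000 0.0000] k=[42 25 4 5 0 0 0 0 0]
t=7: x=[39.8750 24.5000 6.7500 4.2500 0.6250 0.0000 0.0000 0.0000 0.0000] k=[42 29 5 3 3 0 0 0 0]
t=8: x=[40.3750 27.6250 7.7500 3.2500 2.6250 0.3750 0.0000 0.0000 0.0000] k=[43 24 12 5 4 2 0 0 0]
t=9: x=[40.6250 24.8750 12.6250 5.7500 3.8750 2.0000 0.2500 0.0000 0.0000] k=[40 23 13 8 5 0 0 0 0]
t=10: x=[37.8750 23.8750 13.6250 8.2500 4.7500 0.6250 0.0000 0.0000 0.0000] k=[35 20 14 9 2 0 0 0 0]
t=11: x=[33.1250 21.1250 14.1250 8.7500 2.6250 0.2500 0.0000 0.0000 0.0000] k=[37 22 14 5 3 0 0 0 0]
t=12: x=[35.1250 22.8750 13.8750 5.8750 2.8750 0.3750 0.0000 0.0000 0.0000] k=[33 23 14 5 6 1 0 0 0]
t=13: x=[31.7500 23.1250 14.0000 6.2500 5.2500 1.5000 0.1250 0.0000 0.0000] k=[32 27 15 4 8 3 2 0 0]
t=14: x=[31.3750 26.1250 15.1250 5.8750 6.8750 3.5000 1.8750 0.2500 0.0000] k=[28 23 19 2 11 4 0 0 0]
t=15: x=[27.3750 23.1250 17.3750 5.2500 9.0000 4.3750 0.5000 0.0000 0.0000] k=[31 21 21 6 11 5 0 0 0]
t=16: x=[29.7500 22.2500 19.1250 8.5000 9.6250 5.1250 0.6250 0.0000 0.0000] k=[34 21 21 5 9 8 0 0 0]
t=17: x=[32.3750 22.6250 19.0000 7.5000 8.3750 7.1250 1.0000 0.0000 0.0000] k=[34 26 15 12 12 11 1 0 0]
t=18: x=[33.0000 25.6250 16.0000 12.3750 11.8750 9.8750 2.1250 0.1250 0.0000] k=[34 28 19 9 16 6 5 3 0]
t=19: x=[33.2500 27.6250 18.8750 11.1250 13.8750 7.1250 4.8750 2.8750 0.3750] k=[36 28 15 7 18 11 9 0 2]
t=20: x=[35.0000 27.3750 15.6250 9.3750 15.7500 11.6250 8.1250 1.3750 1.7500] k=[36 26 17 12 18 14 11 0 6]
t=21: x=[34.7500 26.1250 17.5000 13.3750 16.7500 14.1250 10.0000 2.1250 5.2500] k=[36 22 14 10 19 17 12 1 6]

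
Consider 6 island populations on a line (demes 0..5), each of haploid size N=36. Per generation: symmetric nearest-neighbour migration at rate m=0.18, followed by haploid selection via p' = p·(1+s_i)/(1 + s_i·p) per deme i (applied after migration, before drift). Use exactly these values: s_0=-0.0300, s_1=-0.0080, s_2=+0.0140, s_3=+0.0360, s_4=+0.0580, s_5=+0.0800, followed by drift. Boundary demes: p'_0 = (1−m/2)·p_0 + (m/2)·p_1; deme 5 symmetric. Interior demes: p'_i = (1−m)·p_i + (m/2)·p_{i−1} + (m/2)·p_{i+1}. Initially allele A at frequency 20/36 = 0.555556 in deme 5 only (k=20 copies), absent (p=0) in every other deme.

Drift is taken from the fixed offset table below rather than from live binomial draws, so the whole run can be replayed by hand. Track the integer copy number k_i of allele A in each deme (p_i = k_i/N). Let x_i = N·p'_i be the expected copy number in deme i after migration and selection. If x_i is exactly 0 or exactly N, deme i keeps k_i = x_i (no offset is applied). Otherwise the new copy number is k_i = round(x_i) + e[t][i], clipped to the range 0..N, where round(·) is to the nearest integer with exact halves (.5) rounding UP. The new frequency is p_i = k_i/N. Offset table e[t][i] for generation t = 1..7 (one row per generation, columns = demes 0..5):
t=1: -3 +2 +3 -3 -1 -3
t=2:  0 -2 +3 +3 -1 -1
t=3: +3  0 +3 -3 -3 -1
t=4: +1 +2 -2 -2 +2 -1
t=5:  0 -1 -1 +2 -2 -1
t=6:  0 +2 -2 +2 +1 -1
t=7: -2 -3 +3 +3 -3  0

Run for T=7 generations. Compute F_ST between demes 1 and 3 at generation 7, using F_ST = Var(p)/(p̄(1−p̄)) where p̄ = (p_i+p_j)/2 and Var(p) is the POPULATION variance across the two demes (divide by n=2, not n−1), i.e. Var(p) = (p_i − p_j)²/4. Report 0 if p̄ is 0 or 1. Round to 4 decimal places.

0.1077

t=0: k=[0 0 0 0 0 20]
t=1: x=[0.0000 0.0000 0.0000 0.0000 1.8989 18.8919] k=[0 0 0 0 1 16]
t=2: x=[0.0000 0.0000 0.0000 0.0932 2.3824 15.3231] k=[0 0 0 3 1 14]
t=3: x=[0.0000 0.0000 0.2738 2.6351 2.4769 13.4723] k=[0 0 3 0 0 12]
t=4: x=[0.0000 0.2679 2.4921 0.2796 1.1407 11.5142] k=[0 2 0 0 3 11]
t=5: x=[0.1746 1.6275 0.1825 0.2796 3.6299 10.8544] k=[0 1 0 2 2 10]
t=6: x=[0.0873 0.8136 0.2738 1.8821 2.8652 9.8199] k=[0 3 0 4 4 9]
t=7: x=[0.2620 2.4417 0.6387 3.7574 4.6746 9.0618] k=[0 0 4 7 2 9]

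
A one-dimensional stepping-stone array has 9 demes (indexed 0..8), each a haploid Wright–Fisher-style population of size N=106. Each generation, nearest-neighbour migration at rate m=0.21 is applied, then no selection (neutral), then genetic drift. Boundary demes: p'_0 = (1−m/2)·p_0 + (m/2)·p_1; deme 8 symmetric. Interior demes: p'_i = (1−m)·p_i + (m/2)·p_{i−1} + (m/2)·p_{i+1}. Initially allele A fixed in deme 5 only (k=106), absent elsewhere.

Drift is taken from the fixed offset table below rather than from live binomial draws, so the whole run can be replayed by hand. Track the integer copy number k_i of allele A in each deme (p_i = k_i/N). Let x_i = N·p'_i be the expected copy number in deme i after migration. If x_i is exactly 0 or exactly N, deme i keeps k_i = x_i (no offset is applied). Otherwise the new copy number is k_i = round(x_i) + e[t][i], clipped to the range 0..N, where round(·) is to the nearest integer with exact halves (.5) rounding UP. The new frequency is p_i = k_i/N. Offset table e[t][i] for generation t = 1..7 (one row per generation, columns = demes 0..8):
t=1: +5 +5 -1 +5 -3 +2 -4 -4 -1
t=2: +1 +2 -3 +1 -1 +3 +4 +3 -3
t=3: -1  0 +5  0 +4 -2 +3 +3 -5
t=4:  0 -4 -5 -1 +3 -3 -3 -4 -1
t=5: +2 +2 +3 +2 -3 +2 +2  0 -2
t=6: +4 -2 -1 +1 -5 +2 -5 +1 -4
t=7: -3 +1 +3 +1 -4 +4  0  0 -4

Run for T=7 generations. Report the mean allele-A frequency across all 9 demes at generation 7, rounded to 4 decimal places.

0.1153

t=0: k=[0 0 0 0 0 106 0 0 0]
t=1: x=[0.0000 0.0000 0.0000 0.0000 11.1300 83.7400 11.1300 0.0000 0.0000] k=[0 0 0 0 8 86 7 0 0]
t=2: x=[0.0000 0.0000 0.0000 0.8400 15.3500 69.5150 14.5600 0.7350 0.0000] k=[0 0 0 2 14 73 19 4 0]
t=3: x=[0.0000 0.0000 0.2100 3.0500 18.9350 61.1350 23.0950 5.1550 0.4200] k=[0 0 5 3 23 59 26 8 0]
t=4: x=[0.0000 0.5250 4.2650 5.3100 24.6800 51.7550 27.5750 9.0500 0.8400] k=[0 0 0 4 28 49 25 5 0]
t=5: x=[0.0000 0.0000 0.4200 6.1000 27.6850 44.2750 25.4200 6.5750 0.5250] k=[0 0 3 8 25 46 27 7 0]
t=6: x=[0.0000 0.3150 3.2100 9.2600 25.4200 41.8000 26.8950 8.3650 0.7350] k=[0 0 2 10 20 44 22 9 0]
t=7: x=[0.0000 0.2100 2.6300 10.2100 21.4700 39.1700 22.9450 9.4200 0.9450] k=[0 1 6 11 17 43 23 9 0]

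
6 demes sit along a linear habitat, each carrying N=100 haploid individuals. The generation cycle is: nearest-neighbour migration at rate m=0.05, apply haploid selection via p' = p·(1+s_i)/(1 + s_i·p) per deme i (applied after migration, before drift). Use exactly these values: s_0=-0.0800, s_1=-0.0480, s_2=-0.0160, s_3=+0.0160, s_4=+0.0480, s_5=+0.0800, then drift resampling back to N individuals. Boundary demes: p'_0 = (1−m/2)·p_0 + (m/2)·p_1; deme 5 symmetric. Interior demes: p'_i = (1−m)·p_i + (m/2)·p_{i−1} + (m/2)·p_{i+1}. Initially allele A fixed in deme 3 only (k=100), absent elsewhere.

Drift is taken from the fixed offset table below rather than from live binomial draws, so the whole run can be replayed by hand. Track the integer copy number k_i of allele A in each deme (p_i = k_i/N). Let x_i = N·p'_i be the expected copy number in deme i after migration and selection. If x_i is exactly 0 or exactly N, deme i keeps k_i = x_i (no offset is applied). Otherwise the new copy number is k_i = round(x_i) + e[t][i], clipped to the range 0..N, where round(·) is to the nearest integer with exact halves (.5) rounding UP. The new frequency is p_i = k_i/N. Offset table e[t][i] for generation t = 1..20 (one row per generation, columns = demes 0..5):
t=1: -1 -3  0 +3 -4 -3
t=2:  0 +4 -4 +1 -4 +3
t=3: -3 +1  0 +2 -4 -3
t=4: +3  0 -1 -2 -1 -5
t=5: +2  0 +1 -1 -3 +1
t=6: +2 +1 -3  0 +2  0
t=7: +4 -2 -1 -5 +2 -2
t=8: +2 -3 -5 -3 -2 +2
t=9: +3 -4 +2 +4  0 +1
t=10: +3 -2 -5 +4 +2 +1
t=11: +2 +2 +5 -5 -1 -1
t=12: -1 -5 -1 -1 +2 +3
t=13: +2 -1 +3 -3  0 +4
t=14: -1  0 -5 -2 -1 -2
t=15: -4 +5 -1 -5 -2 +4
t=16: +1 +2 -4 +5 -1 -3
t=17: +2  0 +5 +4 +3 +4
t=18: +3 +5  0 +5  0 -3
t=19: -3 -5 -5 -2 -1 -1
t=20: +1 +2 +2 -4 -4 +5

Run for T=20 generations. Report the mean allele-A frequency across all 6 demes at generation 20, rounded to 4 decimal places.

t=0: k=[0 0 0 100 0 0]
t=1: x=[0.0000 0.0000 2.4610 95.0749 2.6169 0.0000] k=[0 0 2 98 0 0]
t=2: x=[0.0000 0.0476 4.2834 93.2506 2.5646 0.0000] k=[0 4 0 94 0 0]
t=3: x=[0.0920 3.6242 2.4117 89.4507 2.4600 0.0000] k=[0 5 2 91 0 0]
t=4: x=[0.1150 4.5802 4.2341 86.6843 2.3816 0.0000] k=[3 5 3 85 1 0]
t=5: x=[2.8129 4.6758 5.0225 81.0946 3.2179 0.0270] k=[5 5 6 80 0 1]
t=6: x=[4.6185 4.7954 7.7095 76.4371 2.1201 1.0522] k=[7 6 5 76 4 1]
t=7: x=[6.4530 5.7285 6.6985 72.7409 5.9834 1.1600] k=[10 4 6 68 8 0]
t=8: x=[9.1340 4.0065 7.3889 65.3105 9.7031 0.2160] k=[11 1 2 62 8 2]
t=9: x=[9.9758 1.2145 3.4213 59.5330 9.5992 2.3180] k=[13 0 5 64 10 3]
t=10: x=[11.7805 0.4285 6.2548 61.5513 11.6489 3.4203] k=[15 0 1 66 14 4]
t=11: x=[13.6143 0.3809 2.5595 63.4439 15.6593 4.5744] k=[16 2 8 58 15 4]
t=12: x=[14.5805 2.3829 8.9675 56.0664 16.4338 4.6013] k=[14 0 8 55 18 8]
t=13: x=[12.6966 0.5237 8.8441 53.2953 19.3975 8.8516] k=[15 0 12 50 19 13]
t=14: x=[13.6143 0.6428 12.4728 48.6715 20.3751 14.0542] k=[13 1 7 47 19 12]
t=15: x=[11.8039 1.3814 7.7341 45.6936 20.2722 13.0222] k=[8 6 7 41 18 17]
t=16: x=[7.3608 5.8003 7.7095 39.9552 19.2688 18.1399] k=[8 8 4 45 18 15]
t=17: x=[7.4074 7.5494 5.0471 43.6901 19.3203 16.0870] k=[9 8 10 48 22 20]
t=18: x=[8.3167 7.7173 10.7443 46.7950 23.4306 21.3122] k=[11 13 11 52 23 18]
t=19: x=[10.2567 12.3573 11.9048 50.6468 24.4558 19.2952] k=[7 7 7 49 23 18]
t=20: x=[6.4763 6.6865 7.9314 47.6958 24.3789 19.2952] k=[7 9 10 44 20 24]

0.1900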